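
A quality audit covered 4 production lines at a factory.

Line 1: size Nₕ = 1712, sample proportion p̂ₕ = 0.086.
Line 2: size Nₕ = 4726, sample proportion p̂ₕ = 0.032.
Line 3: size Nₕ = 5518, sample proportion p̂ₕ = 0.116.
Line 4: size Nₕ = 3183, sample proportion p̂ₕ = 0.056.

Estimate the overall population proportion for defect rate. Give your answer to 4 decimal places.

0.0738

N = 1712 + 4726 + 5518 + 3183 = 15139.
Overall proportion = Σ (Nₕ/N)·p̂ₕ.
Σ Nₕp̂ₕ = 147.232 + 151.232 + 640.088 + 178.248 = 1116.8.
1116.8 / 15139 = 0.073770... → 0.0738.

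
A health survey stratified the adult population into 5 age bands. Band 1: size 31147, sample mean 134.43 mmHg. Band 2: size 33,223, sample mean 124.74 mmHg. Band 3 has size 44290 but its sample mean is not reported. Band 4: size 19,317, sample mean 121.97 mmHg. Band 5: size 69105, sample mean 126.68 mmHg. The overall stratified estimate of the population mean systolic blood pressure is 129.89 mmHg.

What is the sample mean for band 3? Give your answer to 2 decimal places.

139.02

Σ Nₕx̄ₕ = N·μ, so 44290·x̄_3 = 197082·129.89 − (31147·134.43 + 33223·124.74 + 19317·121.97 + 69105·126.68).
= 25598980.98 − 19441644.12 = 6157336.86.
x̄_3 = 6157336.86 / 44290 = 139.0232... → 139.02.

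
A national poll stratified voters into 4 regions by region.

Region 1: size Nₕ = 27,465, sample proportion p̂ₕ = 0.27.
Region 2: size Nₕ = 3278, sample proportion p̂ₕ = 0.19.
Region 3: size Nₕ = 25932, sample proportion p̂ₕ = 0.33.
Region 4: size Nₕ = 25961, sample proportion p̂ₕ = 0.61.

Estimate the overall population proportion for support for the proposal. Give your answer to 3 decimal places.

N = 27465 + 3278 + 25932 + 25961 = 82636.
Overall proportion = Σ (Nₕ/N)·p̂ₕ.
Σ Nₕp̂ₕ = 7415.55 + 622.82 + 8557.56 + 15836.21 = 32432.14.
32432.14 / 82636 = 0.39247... → 0.392.

0.392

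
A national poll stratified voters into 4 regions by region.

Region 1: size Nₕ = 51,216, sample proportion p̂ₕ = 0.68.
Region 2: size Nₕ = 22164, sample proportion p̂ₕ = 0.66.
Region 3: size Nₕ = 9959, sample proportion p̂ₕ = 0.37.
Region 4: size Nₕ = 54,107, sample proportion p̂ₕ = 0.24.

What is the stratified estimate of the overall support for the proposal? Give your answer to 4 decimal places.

N = 51216 + 22164 + 9959 + 54107 = 137446.
Overall proportion = Σ (Nₕ/N)·p̂ₕ.
Σ Nₕp̂ₕ = 34826.88 + 14628.24 + 3684.83 + 12985.68 = 66125.63.
66125.63 / 137446 = 0.481103... → 0.4811.

0.4811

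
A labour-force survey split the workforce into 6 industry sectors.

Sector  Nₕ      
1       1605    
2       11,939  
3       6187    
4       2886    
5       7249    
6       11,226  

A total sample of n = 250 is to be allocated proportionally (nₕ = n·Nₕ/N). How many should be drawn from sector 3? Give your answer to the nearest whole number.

N = 1605 + 11939 + 6187 + 2886 + 7249 + 11226 = 41092.
n_3 = 250·6187/41092 = 37.641... → 38.

38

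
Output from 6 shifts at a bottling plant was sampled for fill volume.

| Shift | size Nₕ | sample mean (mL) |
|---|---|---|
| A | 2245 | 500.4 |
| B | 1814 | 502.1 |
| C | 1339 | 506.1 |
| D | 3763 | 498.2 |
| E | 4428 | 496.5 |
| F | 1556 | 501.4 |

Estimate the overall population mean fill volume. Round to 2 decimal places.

499.52

N = 15145; weights Wₕ = Nₕ/N = (0.1482, 0.1198, 0.0884, 0.2485, 0.2924, 0.1027).
x̄_st = Σ Wₕ·x̄ₕ = 0.1482·500.4 + 0.1198·502.1 + 0.0884·506.1 + 0.2485·498.2 + 0.2924·496.5 + 0.1027·501.4 ≈ 499.5234...
→ 499.52.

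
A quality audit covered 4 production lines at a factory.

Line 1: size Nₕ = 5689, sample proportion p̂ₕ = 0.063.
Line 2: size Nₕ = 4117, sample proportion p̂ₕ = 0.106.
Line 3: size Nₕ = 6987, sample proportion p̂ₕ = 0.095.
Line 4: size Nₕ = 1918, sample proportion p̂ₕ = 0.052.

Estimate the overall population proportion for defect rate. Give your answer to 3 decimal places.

0.083

N = 5689 + 4117 + 6987 + 1918 = 18711.
Overall proportion = Σ (Nₕ/N)·p̂ₕ.
Σ Nₕp̂ₕ = 358.407 + 436.402 + 663.765 + 99.736 = 1558.31.
1558.31 / 18711 = 0.08328... → 0.083.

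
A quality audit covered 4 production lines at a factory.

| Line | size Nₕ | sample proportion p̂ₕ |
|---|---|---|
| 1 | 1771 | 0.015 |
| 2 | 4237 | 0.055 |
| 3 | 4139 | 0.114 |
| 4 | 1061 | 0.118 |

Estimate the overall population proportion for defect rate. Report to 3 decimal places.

N = 1771 + 4237 + 4139 + 1061 = 11208.
Overall proportion = Σ (Nₕ/N)·p̂ₕ.
Σ Nₕp̂ₕ = 26.565 + 233.035 + 471.846 + 125.198 = 856.644.
856.644 / 11208 = 0.07643... → 0.076.

0.076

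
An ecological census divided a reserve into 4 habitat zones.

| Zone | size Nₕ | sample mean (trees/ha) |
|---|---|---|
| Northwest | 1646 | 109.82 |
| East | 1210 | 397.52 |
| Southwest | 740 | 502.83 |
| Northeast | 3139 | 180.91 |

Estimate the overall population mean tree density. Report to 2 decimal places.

237.82

x̄_st = (Σ Nₕx̄ₕ) / (Σ Nₕ) = (1646·109.82 + 1210·397.52 + 740·502.83 + 3139·180.91) / 6735
= 1601733.61 / 6735 = 237.8224... → 237.82.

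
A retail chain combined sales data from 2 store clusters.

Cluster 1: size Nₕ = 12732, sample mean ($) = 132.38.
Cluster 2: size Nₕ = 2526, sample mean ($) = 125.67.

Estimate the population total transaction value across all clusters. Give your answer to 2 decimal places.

1: 12732·132.38 = 1685462.16
2: 2526·125.67 = 317442.42
τ̂ = Σ Nₕx̄ₕ = 2002904.58.

2002904.58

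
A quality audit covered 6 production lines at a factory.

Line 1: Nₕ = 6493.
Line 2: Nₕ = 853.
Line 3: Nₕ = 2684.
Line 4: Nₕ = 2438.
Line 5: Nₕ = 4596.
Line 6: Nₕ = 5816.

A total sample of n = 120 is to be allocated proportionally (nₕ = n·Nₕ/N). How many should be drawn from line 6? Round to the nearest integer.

Share of line 6 = 5816/22880 = 0.25420.
Allocate 120 × 0.25420 = 30.503... → 31.

31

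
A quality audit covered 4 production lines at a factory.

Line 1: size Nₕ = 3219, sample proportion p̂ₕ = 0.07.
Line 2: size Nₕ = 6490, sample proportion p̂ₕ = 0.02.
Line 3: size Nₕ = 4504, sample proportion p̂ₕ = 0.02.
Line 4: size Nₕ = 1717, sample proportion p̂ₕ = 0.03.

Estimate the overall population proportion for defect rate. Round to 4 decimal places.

N = 3219 + 6490 + 4504 + 1717 = 15930.
Overall proportion = Σ (Nₕ/N)·p̂ₕ.
Σ Nₕp̂ₕ = 225.33 + 129.8 + 90.08 + 51.51 = 496.72.
496.72 / 15930 = 0.031181... → 0.0312.

0.0312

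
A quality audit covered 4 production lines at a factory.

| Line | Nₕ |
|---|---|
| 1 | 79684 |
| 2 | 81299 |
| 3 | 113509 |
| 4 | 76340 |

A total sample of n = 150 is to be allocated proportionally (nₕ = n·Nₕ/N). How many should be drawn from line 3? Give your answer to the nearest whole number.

N = 79684 + 81299 + 113509 + 76340 = 350832.
n_3 = 150·113509/350832 = 48.531... → 49.

49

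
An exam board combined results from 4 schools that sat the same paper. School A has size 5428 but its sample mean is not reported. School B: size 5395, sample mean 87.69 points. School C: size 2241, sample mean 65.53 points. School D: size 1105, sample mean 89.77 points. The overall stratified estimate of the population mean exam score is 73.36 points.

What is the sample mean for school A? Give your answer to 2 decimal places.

Σ Nₕx̄ₕ = N·μ, so 5428·x̄_A = 14169·73.36 − (5395·87.69 + 2241·65.53 + 1105·89.77).
= 1039437.84 − 719136.13 = 320301.71.
x̄_A = 320301.71 / 5428 = 59.0092... → 59.01.

59.01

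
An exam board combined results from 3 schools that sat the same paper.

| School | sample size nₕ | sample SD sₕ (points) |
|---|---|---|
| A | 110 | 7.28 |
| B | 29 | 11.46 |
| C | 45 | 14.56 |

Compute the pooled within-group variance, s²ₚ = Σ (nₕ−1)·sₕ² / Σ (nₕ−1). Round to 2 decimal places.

103.77

A: (110−1)·7.28² = 109·52.9984 = 5776.8256
B: (29−1)·11.46² = 28·131.3316 = 3677.2848
C: (45−1)·14.56² = 44·211.9936 = 9327.7184
Numerator = 18781.8288; denominator = Σ(nₕ−1) = 181.
s²ₚ = 18781.8288/181 = 103.7670... → 103.77.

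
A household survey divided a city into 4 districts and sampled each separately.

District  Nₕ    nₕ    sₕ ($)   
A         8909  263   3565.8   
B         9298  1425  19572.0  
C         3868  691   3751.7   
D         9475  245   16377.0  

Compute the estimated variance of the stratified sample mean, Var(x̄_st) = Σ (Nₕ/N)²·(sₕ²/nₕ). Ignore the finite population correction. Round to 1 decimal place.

126241.4

N = 31550. Term for each stratum: Wₕ²sₕ²/nₕ.
Var(x̄_st) = 3854.9381 + 23347.2593 + 306.1628 + 98732.9979 = 126241.3579 → 126241.4.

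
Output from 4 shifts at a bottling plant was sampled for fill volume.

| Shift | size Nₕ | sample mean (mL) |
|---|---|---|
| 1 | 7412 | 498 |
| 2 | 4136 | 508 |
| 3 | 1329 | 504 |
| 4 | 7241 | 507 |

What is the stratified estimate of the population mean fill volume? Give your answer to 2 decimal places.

N = 7412 + 4136 + 1329 + 7241 = 20118.
Overall mean = Σ (Nₕ/N)·x̄ₕ — weight by population share, not a simple average.
Σ Nₕx̄ₕ = 7412·498 + 4136·508 + 1329·504 + 7241·507 = 3691176 + 2101088 + 669816 + 3671187 = 10133267.
Divide by N: 10133267 / 20118 = 503.6916... → 503.69.

503.69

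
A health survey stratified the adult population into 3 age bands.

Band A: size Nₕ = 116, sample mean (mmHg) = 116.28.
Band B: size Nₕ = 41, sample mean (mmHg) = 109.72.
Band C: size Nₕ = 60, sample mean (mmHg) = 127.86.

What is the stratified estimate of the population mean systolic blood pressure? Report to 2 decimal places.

118.24

x̄_st = (Σ Nₕx̄ₕ) / (Σ Nₕ) = (116·116.28 + 41·109.72 + 60·127.86) / 217
= 25658.6 / 217 = 118.2424... → 118.24.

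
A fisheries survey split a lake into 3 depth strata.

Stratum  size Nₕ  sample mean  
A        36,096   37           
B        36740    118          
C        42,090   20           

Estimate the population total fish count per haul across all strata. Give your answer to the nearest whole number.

6512672

A: 36096·37 = 1335552
B: 36740·118 = 4335320
C: 42090·20 = 841800
τ̂ = Σ Nₕx̄ₕ = 6512672.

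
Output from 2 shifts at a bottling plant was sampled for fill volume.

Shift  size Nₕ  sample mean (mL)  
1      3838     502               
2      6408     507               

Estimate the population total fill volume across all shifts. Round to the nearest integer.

5175532

1: 3838·502 = 1926676
2: 6408·507 = 3248856
τ̂ = Σ Nₕx̄ₕ = 5175532.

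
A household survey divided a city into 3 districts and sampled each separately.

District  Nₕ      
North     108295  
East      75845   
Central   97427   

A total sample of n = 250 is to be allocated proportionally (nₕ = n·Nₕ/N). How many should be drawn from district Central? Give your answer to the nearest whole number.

87

N = 108295 + 75845 + 97427 = 281567.
n_Central = 250·97427/281567 = 86.504... → 87.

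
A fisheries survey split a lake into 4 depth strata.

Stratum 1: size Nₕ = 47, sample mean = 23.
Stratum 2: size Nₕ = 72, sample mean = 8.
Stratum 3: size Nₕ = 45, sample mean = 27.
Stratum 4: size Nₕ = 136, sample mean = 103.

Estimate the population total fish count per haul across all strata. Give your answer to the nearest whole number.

1: 47·23 = 1081
2: 72·8 = 576
3: 45·27 = 1215
4: 136·103 = 14008
τ̂ = Σ Nₕx̄ₕ = 16880.

16880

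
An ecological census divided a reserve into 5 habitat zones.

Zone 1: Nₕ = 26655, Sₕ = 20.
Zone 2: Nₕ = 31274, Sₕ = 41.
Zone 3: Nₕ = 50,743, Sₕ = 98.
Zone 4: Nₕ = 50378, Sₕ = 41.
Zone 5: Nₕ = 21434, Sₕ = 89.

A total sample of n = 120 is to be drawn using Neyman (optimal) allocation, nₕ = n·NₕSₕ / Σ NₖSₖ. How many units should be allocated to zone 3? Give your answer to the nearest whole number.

55

1: NₕSₕ = 26655·20 = 533100
2: NₕSₕ = 31274·41 = 1282234
3: NₕSₕ = 50743·98 = 4972814
4: NₕSₕ = 50378·41 = 2065498
5: NₕSₕ = 21434·89 = 1907626
Σ NₕSₕ = 10761272.
n_3 = 120·4972814/10761272 = 55.452... → 55.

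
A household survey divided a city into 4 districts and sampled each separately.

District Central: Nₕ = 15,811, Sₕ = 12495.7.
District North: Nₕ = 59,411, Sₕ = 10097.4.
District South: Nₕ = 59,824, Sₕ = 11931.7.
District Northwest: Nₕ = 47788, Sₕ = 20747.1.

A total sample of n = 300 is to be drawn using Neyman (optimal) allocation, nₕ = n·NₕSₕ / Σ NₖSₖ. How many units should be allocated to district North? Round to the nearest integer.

72

Central: NₕSₕ = 15811·12495.7 = 197569512.7
North: NₕSₕ = 59411·10097.4 = 599896631.4
South: NₕSₕ = 59824·11931.7 = 713802020.8
Northwest: NₕSₕ = 47788·20747.1 = 991462414.8
Σ NₕSₕ = 2502730579.7.
n_North = 300·599896631.4/2502730579.7 = 71.909... → 72.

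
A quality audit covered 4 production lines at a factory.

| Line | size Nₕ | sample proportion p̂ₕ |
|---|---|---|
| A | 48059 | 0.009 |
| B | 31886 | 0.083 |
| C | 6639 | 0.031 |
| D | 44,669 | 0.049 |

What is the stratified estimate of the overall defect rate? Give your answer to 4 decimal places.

0.0417

Wₕ = Nₕ/N with N = 131253: 0.3662, 0.2429, 0.0506, 0.3403.
p̂_st = 0.3662·0.009 + 0.2429·0.083 + 0.0506·0.031 + 0.3403·0.049 ≈ 0.041703... → 0.0417.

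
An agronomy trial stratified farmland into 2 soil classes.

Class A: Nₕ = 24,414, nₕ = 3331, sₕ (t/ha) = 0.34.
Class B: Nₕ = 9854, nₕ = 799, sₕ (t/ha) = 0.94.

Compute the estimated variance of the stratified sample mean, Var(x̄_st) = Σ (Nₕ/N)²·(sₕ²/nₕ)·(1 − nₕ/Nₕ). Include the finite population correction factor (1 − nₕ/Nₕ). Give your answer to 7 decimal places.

0.0000992

N = 34268; Wₕ = Nₕ/N.
class A: (24414/34268)²·0.34²/3331·(1 − 3331/24414) = 0.0000152117
class B: (9854/34268)²·0.94²/799·(1 − 799/9854) = 0.0000840296
Sum = 0.0000992413 → 0.0000992.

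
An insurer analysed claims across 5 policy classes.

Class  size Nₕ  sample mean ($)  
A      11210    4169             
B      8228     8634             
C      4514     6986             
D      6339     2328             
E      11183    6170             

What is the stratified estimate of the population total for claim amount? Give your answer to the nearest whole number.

233066148

Estimate total by summing Nₕ·x̄ₕ over strata.
11210·4169 + 8228·8634 + 4514·6986 + 6339·2328 + 11183·6170 = 46734490 + 71040552 + 31534804 + 14757192 + 68999110 = 233066148.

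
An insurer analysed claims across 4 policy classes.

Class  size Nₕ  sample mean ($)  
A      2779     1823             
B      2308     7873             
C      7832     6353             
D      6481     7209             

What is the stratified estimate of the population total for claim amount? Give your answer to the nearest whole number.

A: 2779·1823 = 5066117
B: 2308·7873 = 18170884
C: 7832·6353 = 49756696
D: 6481·7209 = 46721529
τ̂ = Σ Nₕx̄ₕ = 119715226.

119715226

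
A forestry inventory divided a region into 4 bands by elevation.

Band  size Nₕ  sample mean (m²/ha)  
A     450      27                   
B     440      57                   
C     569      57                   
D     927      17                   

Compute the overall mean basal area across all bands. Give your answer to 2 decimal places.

35.80

x̄_st = (Σ Nₕx̄ₕ) / (Σ Nₕ) = (450·27 + 440·57 + 569·57 + 927·17) / 2386
= 85422 / 2386 = 35.8013... → 35.80.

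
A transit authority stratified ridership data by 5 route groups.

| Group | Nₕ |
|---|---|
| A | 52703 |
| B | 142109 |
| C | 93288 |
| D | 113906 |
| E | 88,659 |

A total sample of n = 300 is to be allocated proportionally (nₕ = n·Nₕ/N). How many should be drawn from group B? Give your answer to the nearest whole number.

Share of group B = 142109/490665 = 0.28963.
Allocate 300 × 0.28963 = 86.888... → 87.

87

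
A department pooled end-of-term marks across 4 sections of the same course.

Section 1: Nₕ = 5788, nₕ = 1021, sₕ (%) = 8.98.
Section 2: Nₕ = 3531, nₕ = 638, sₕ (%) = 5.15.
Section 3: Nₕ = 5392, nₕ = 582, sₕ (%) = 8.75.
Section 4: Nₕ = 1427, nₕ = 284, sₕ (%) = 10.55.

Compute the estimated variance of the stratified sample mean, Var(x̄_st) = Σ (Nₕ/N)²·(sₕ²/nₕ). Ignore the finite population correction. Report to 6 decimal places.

N = 16138. Term for each stratum: Wₕ²sₕ²/nₕ.
Var(x̄_st) = 0.010159786 + 0.001990168 + 0.014685660 + 0.003064327 = 0.029899941 → 0.029900.

0.029900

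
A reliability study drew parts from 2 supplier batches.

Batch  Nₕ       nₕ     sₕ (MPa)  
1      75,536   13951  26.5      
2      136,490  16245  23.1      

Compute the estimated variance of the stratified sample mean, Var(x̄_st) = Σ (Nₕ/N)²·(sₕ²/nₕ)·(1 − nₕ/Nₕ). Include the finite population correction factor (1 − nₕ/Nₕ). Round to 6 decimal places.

0.017201

N = 212026; Wₕ = Nₕ/N.
batch 1: (75536/212026)²·26.5²/13951·(1 − 13951/75536) = 0.005208793
batch 2: (136490/212026)²·23.1²/16245·(1 − 16245/136490) = 0.011992062
Sum = 0.017200855 → 0.017201.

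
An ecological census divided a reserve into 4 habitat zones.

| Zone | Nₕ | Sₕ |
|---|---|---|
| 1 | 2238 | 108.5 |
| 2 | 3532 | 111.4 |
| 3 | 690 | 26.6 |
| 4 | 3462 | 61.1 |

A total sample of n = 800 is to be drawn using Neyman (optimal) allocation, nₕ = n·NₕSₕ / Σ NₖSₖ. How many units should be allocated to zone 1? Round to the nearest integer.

224

1: NₕSₕ = 2238·108.5 = 242823
2: NₕSₕ = 3532·111.4 = 393464.8
3: NₕSₕ = 690·26.6 = 18354
4: NₕSₕ = 3462·61.1 = 211528.2
Σ NₕSₕ = 866170.
n_1 = 800·242823/866170 = 224.273... → 224.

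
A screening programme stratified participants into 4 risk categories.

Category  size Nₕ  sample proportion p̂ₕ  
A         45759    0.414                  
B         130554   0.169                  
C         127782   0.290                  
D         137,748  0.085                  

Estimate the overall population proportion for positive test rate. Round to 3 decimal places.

Wₕ = Nₕ/N with N = 441843: 0.1036, 0.2955, 0.2892, 0.3118.
p̂_st = 0.1036·0.414 + 0.2955·0.169 + 0.2892·0.290 + 0.3118·0.085 ≈ 0.20318... → 0.203.

0.203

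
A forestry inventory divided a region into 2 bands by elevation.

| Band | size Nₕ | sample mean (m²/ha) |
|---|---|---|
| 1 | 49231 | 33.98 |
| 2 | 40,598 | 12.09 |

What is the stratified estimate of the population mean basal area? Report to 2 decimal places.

24.09

N = 89829; weights Wₕ = Nₕ/N = (0.5481, 0.4519).
x̄_st = Σ Wₕ·x̄ₕ = 0.5481·33.98 + 0.4519·12.09 ≈ 24.0869...
→ 24.09.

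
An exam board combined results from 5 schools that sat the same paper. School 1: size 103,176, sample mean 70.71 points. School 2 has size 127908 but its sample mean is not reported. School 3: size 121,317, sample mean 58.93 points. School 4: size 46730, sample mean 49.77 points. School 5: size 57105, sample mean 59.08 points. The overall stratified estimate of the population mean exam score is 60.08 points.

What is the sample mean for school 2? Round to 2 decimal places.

56.81

Σ Nₕx̄ₕ = N·μ, so 127908·x̄_2 = 456236·60.08 − (103176·70.71 + 121317·58.93 + 46730·49.77 + 57105·59.08).
= 27410658.88 − 20144301.27 = 7266357.61.
x̄_2 = 7266357.61 / 127908 = 56.8093... → 56.81.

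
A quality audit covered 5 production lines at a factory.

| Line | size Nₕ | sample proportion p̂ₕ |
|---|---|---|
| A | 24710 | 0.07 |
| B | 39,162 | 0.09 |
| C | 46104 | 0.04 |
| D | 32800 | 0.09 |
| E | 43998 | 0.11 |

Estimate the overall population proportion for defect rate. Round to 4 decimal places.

0.0797

Wₕ = Nₕ/N with N = 186774: 0.1323, 0.2097, 0.2468, 0.1756, 0.2356.
p̂_st = 0.1323·0.07 + 0.2097·0.09 + 0.2468·0.04 + 0.1756·0.09 + 0.2356·0.11 ≈ 0.079723... → 0.0797.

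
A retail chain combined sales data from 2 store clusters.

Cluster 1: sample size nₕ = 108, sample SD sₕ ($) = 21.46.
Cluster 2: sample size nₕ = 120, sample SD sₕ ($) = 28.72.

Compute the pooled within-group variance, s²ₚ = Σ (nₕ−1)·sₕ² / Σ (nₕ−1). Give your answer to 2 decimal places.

Degrees of freedom: 107 + 119 = 226.
Σ(nₕ−1)sₕ² = 107·460.5316 + 119·824.8384 = 147432.6508.
s²ₚ = 147432.6508 / 226 = 652.3569... → 652.36.

652.36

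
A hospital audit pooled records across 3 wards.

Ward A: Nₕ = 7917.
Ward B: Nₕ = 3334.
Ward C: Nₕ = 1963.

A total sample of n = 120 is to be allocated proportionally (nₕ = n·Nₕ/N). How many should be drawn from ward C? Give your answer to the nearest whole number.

18

N = 7917 + 3334 + 1963 = 13214.
n_C = 120·1963/13214 = 17.827... → 18.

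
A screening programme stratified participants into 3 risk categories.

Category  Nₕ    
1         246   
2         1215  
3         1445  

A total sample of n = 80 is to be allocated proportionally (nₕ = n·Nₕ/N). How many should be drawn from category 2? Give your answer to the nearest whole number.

33

Share of category 2 = 1215/2906 = 0.41810.
Allocate 80 × 0.41810 = 33.448... → 33.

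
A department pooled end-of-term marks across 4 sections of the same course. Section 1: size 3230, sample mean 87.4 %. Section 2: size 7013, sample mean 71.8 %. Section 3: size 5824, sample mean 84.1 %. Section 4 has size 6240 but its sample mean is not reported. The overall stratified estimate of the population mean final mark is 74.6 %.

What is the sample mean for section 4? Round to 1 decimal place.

N = 3230 + 7013 + 5824 + 6240 = 22307.
Overall total = μ·N = 74.6·22307 = 1664102.2.
Subtract the known strata: 3230·87.4 + 7013·71.8 + 5824·84.1 = 1275633.8.
Remaining total for section 4: 1664102.2 − 1275633.8 = 388468.4.
Divide by its size: 388468.4 / 6240 = 62.255... → 62.3.

62.3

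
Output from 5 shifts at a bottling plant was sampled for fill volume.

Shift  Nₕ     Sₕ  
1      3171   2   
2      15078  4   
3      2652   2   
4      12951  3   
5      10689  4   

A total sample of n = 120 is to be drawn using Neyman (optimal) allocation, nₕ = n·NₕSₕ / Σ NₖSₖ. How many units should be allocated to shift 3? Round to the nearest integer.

Σ NₕSₕ = 3171·2 + 15078·4 + 2652·2 + 12951·3 + 10689·4 = 153567.
Share for 3: 5304/153567 = 0.03454.
n_3 = 120 × 0.03454 = 4.145... → 4.

4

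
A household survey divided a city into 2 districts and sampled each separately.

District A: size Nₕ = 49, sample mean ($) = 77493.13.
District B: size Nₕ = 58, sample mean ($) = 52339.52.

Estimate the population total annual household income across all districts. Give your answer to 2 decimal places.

Estimate total by summing Nₕ·x̄ₕ over strata.
49·77493.13 + 58·52339.52 = 3797163.37 + 3035692.16 = 6832855.53.

6832855.53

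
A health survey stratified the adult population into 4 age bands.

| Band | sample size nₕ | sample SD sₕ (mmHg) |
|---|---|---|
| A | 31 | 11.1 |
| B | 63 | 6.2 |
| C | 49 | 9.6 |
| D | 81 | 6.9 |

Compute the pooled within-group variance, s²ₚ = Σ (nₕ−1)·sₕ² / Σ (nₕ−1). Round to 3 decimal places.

65.055

Degrees of freedom: 30 + 62 + 48 + 80 = 220.
Σ(nₕ−1)sₕ² = 30·123.21 + 62·38.44 + 48·92.16 + 80·47.61 = 14312.06.
s²ₚ = 14312.06 / 220 = 65.05482... → 65.055.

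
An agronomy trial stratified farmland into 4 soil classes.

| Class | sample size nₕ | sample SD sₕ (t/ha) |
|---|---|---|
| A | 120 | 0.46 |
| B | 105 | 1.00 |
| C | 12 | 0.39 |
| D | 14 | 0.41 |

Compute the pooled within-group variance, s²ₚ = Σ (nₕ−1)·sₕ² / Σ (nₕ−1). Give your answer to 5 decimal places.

Degrees of freedom: 119 + 104 + 11 + 13 = 247.
Σ(nₕ−1)sₕ² = 119·0.2116 + 104·1 + 11·0.1521 + 13·0.1681 = 133.0388.
s²ₚ = 133.0388 / 247 = 0.5386186... → 0.53862.

0.53862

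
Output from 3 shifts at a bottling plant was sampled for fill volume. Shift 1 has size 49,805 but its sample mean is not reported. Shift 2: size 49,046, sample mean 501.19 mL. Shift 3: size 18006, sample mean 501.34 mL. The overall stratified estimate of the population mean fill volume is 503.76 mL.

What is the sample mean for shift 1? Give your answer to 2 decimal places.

N = 49805 + 49046 + 18006 = 116857.
Overall total = μ·N = 503.76·116857 = 58867882.32.
Subtract the known strata: 49046·501.19 + 18006·501.34 = 33608492.78.
Remaining total for shift 1: 58867882.32 − 33608492.78 = 25259389.54.
Divide by its size: 25259389.54 / 49805 = 507.1657... → 507.17.

507.17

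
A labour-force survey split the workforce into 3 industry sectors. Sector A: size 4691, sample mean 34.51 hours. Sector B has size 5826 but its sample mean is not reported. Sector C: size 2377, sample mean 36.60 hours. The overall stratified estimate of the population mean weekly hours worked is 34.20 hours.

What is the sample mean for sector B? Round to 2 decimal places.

32.97

Σ Nₕx̄ₕ = N·μ, so 5826·x̄_B = 12894·34.20 − (4691·34.51 + 2377·36.60).
= 440974.8 − 248884.61 = 192090.19.
x̄_B = 192090.19 / 5826 = 32.9712... → 32.97.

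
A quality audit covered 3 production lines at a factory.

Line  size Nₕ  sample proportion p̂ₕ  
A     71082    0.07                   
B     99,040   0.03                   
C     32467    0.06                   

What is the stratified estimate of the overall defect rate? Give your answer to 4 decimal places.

0.0488

Wₕ = Nₕ/N with N = 202589: 0.3509, 0.4889, 0.1603.
p̂_st = 0.3509·0.07 + 0.4889·0.03 + 0.1603·0.06 ≈ 0.048843... → 0.0488.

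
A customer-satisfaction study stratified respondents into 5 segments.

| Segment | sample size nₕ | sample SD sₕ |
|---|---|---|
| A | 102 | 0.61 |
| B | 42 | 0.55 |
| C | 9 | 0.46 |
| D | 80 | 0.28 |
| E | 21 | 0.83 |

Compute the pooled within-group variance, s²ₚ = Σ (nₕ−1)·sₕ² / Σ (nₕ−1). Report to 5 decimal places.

0.28775

A: (102−1)·0.61² = 101·0.3721 = 37.5821
B: (42−1)·0.55² = 41·0.3025 = 12.4025
C: (9−1)·0.46² = 8·0.2116 = 1.6928
D: (80−1)·0.28² = 79·0.0784 = 6.1936
E: (21−1)·0.83² = 20·0.6889 = 13.778
Numerator = 71.649; denominator = Σ(nₕ−1) = 249.
s²ₚ = 71.649/249 = 0.2877470... → 0.28775.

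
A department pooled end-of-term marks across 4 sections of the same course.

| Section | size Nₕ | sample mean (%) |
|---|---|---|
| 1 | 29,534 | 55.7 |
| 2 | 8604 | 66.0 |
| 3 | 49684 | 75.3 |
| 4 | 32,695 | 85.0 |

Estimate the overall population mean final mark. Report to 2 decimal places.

72.46

x̄_st = (Σ Nₕx̄ₕ) / (Σ Nₕ) = (29534·55.7 + 8604·66.0 + 49684·75.3 + 32695·85.0) / 120517
= 8733188 / 120517 = 72.4644... → 72.46.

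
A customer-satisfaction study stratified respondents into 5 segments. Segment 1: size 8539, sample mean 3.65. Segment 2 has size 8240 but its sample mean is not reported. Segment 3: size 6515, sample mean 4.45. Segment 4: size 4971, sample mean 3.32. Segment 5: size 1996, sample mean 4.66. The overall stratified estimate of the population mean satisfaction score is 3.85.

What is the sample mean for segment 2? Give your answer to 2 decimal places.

3.71

N = 8539 + 8240 + 6515 + 4971 + 1996 = 30261.
Overall total = μ·N = 3.85·30261 = 116504.85.
Subtract the known strata: 8539·3.65 + 6515·4.45 + 4971·3.32 + 1996·4.66 = 85964.18.
Remaining total for segment 2: 116504.85 − 85964.18 = 30540.67.
Divide by its size: 30540.67 / 8240 = 3.7064... → 3.71.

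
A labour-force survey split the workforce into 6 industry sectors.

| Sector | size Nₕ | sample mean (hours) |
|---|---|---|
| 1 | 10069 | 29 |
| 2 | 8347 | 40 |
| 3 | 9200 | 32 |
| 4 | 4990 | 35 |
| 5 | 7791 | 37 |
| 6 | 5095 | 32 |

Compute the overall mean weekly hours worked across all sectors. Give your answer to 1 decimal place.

N = 45492; weights Wₕ = Nₕ/N = (0.2213, 0.1835, 0.2022, 0.1097, 0.1713, 0.1120).
x̄_st = Σ Wₕ·x̄ₕ = 0.2213·29 + 0.1835·40 + 0.2022·32 + 0.1097·35 + 0.1713·37 + 0.1120·32 ≈ 33.989...
→ 34.0.

34.0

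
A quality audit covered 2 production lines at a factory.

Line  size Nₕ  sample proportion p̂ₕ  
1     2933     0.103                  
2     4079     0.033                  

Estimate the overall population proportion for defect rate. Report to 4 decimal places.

N = 2933 + 4079 = 7012.
Overall proportion = Σ (Nₕ/N)·p̂ₕ.
Σ Nₕp̂ₕ = 302.099 + 134.607 = 436.706.
436.706 / 7012 = 0.062280... → 0.0623.

0.0623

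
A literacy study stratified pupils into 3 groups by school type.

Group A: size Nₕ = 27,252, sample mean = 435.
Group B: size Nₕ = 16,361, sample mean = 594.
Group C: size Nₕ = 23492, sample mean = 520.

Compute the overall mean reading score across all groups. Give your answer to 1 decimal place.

x̄_st = (Σ Nₕx̄ₕ) / (Σ Nₕ) = (27252·435 + 16361·594 + 23492·520) / 67105
= 33788894 / 67105 = 503.523... → 503.5.

503.5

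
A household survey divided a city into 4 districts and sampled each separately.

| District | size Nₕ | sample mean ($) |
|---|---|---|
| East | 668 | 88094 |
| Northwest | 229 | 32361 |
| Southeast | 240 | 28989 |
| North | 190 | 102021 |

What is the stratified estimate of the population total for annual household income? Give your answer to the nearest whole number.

92598811

East: 668·88094 = 58846792
Northwest: 229·32361 = 7410669
Southeast: 240·28989 = 6957360
North: 190·102021 = 19383990
τ̂ = Σ Nₕx̄ₕ = 92598811.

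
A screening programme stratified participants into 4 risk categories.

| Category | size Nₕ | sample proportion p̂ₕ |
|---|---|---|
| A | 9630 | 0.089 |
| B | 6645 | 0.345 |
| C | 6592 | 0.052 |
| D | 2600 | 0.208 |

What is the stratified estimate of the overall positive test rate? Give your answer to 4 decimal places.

Wₕ = Nₕ/N with N = 25467: 0.3781, 0.2609, 0.2588, 0.1021.
p̂_st = 0.3781·0.089 + 0.2609·0.345 + 0.2588·0.052 + 0.1021·0.208 ≈ 0.158369... → 0.1584.

0.1584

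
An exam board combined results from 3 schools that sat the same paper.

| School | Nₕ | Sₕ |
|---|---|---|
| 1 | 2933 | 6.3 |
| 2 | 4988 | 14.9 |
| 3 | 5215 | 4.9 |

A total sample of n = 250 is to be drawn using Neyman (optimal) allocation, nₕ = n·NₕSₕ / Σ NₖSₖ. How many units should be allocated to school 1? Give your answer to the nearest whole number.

1: NₕSₕ = 2933·6.3 = 18477.9
2: NₕSₕ = 4988·14.9 = 74321.2
3: NₕSₕ = 5215·4.9 = 25553.5
Σ NₕSₕ = 118352.6.
n_1 = 250·18477.9/118352.6 = 39.031... → 39.

39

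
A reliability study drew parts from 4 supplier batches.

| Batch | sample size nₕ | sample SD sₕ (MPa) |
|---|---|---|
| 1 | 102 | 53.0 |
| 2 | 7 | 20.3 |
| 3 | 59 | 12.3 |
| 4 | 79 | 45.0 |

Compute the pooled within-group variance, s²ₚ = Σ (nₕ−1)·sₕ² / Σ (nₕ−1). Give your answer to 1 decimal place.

1863.8

1: (102−1)·53.0² = 101·2809 = 283709
2: (7−1)·20.3² = 6·412.09 = 2472.54
3: (59−1)·12.3² = 58·151.29 = 8774.82
4: (79−1)·45.0² = 78·2025 = 157950
Numerator = 452906.36; denominator = Σ(nₕ−1) = 243.
s²ₚ = 452906.36/243 = 1863.812... → 1863.8.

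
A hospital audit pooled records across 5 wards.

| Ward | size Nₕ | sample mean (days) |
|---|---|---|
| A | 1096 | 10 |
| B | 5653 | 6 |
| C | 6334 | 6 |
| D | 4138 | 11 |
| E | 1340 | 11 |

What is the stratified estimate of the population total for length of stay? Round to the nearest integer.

143140

A: 1096·10 = 10960
B: 5653·6 = 33918
C: 6334·6 = 38004
D: 4138·11 = 45518
E: 1340·11 = 14740
τ̂ = Σ Nₕx̄ₕ = 143140.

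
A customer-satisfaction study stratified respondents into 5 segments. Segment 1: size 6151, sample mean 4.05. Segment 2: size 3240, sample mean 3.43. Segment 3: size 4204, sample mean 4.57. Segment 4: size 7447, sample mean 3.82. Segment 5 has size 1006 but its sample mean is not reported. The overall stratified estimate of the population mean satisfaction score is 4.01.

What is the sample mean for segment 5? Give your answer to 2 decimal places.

N = 6151 + 3240 + 4204 + 7447 + 1006 = 22048.
Overall total = μ·N = 4.01·22048 = 88412.48.
Subtract the known strata: 6151·4.05 + 3240·3.43 + 4204·4.57 + 7447·3.82 = 83684.57.
Remaining total for segment 5: 88412.48 − 83684.57 = 4727.91.
Divide by its size: 4727.91 / 1006 = 4.6997... → 4.70.

4.70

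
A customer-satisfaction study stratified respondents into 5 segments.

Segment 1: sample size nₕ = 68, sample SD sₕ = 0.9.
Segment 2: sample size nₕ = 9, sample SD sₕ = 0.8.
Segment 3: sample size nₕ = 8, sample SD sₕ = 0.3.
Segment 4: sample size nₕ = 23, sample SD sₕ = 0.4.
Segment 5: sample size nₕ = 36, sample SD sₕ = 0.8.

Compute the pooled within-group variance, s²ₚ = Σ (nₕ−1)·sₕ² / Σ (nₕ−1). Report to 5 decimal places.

1: (68−1)·0.9² = 67·0.81 = 54.27
2: (9−1)·0.8² = 8·0.64 = 5.12
3: (8−1)·0.3² = 7·0.09 = 0.63
4: (23−1)·0.4² = 22·0.16 = 3.52
5: (36−1)·0.8² = 35·0.64 = 22.4
Numerator = 85.94; denominator = Σ(nₕ−1) = 139.
s²ₚ = 85.94/139 = 0.6182734... → 0.61827.

0.61827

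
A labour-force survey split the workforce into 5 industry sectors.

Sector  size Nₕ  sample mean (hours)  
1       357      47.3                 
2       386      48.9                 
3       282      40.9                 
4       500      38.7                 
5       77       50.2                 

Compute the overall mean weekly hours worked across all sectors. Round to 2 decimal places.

44.01

x̄_st = (Σ Nₕx̄ₕ) / (Σ Nₕ) = (357·47.3 + 386·48.9 + 282·40.9 + 500·38.7 + 77·50.2) / 1602
= 70510.7 / 1602 = 44.0142... → 44.01.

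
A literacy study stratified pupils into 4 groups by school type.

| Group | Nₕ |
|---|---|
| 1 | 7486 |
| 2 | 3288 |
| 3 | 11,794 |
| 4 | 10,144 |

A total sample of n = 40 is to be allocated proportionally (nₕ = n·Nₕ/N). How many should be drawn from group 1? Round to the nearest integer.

N = 7486 + 3288 + 11794 + 10144 = 32712.
n_1 = 40·7486/32712 = 9.154... → 9.

9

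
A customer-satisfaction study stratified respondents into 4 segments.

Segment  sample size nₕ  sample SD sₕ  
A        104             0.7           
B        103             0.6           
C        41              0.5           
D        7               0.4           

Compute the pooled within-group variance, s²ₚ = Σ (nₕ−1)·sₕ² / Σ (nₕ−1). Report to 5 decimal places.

Degrees of freedom: 103 + 102 + 40 + 6 = 251.
Σ(nₕ−1)sₕ² = 103·0.49 + 102·0.36 + 40·0.25 + 6·0.16 = 98.15.
s²ₚ = 98.15 / 251 = 0.3910359... → 0.39104.

0.39104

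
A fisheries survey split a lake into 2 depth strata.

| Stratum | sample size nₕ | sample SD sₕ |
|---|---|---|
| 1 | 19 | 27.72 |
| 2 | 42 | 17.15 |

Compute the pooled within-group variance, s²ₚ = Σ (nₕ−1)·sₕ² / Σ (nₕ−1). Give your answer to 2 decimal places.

438.82

1: (19−1)·27.72² = 18·768.3984 = 13831.1712
2: (42−1)·17.15² = 41·294.1225 = 12059.0225
Numerator = 25890.1937; denominator = Σ(nₕ−1) = 59.
s²ₚ = 25890.1937/59 = 438.8168... → 438.82.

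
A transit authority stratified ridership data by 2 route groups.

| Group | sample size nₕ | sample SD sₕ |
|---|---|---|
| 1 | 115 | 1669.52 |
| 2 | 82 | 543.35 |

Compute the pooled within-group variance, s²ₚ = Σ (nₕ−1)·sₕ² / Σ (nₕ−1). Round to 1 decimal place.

1: (115−1)·1669.52² = 114·2787297.0304 = 317751861.4656
2: (82−1)·543.35² = 81·295229.2225 = 23913567.0225
Numerator = 341665428.4881; denominator = Σ(nₕ−1) = 195.
s²ₚ = 341665428.4881/195 = 1752130.403... → 1752130.4.

1752130.4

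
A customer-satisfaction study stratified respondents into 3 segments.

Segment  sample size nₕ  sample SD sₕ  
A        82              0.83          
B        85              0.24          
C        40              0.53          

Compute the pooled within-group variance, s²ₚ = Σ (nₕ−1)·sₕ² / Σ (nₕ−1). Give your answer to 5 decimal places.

Degrees of freedom: 81 + 84 + 39 = 204.
Σ(nₕ−1)sₕ² = 81·0.6889 + 84·0.0576 + 39·0.2809 = 71.5944.
s²ₚ = 71.5944 / 204 = 0.3509529... → 0.35095.

0.35095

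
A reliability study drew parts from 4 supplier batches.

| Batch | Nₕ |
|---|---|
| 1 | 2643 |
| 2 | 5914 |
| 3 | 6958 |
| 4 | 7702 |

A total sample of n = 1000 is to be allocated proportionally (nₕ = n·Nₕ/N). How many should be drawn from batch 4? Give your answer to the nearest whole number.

N = 2643 + 5914 + 6958 + 7702 = 23217.
n_4 = 1000·7702/23217 = 331.740... → 332.

332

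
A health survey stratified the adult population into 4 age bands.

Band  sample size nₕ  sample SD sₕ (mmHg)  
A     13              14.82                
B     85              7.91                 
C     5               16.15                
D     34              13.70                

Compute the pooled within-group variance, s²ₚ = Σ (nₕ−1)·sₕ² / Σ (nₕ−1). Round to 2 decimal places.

Degrees of freedom: 12 + 84 + 4 + 33 = 133.
Σ(nₕ−1)sₕ² = 12·219.6324 + 84·62.5681 + 4·260.8225 + 33·187.69 = 15128.3692.
s²ₚ = 15128.3692 / 133 = 113.7471... → 113.75.

113.75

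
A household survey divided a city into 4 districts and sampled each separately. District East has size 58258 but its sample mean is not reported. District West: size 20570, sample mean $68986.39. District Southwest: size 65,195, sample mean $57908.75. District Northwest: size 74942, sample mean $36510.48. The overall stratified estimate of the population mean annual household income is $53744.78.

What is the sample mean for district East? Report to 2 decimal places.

N = 58258 + 20570 + 65195 + 74942 = 218965.
Overall total = μ·N = 53744.78·218965 = 11768225752.7.
Subtract the known strata: 20570·68986.39 + 65195·57908.75 + 74942·36510.48 = 7930579390.71.
Remaining total for district East: 11768225752.7 − 7930579390.71 = 3837646361.99.
Divide by its size: 3837646361.99 / 58258 = 65873.2940... → 65873.29.

65873.29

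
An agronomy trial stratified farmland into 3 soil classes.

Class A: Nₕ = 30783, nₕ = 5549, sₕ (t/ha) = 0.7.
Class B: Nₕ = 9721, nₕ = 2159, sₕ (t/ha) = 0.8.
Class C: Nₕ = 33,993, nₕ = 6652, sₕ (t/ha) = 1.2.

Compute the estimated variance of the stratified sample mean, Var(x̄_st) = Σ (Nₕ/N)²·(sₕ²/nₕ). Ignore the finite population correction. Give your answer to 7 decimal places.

N = 74497. Term for each stratum: Wₕ²sₕ²/nₕ.
Var(x̄_st) = 0.0000150774 + 0.0000050474 + 0.0000450725 = 0.0000651973 → 0.0000652.

0.0000652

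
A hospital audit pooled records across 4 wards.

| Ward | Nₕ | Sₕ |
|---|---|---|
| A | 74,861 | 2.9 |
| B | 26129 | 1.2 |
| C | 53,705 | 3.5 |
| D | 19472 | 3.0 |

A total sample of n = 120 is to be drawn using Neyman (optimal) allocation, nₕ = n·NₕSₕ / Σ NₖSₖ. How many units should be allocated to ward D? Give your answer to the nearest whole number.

A: NₕSₕ = 74861·2.9 = 217096.9
B: NₕSₕ = 26129·1.2 = 31354.8
C: NₕSₕ = 53705·3.5 = 187967.5
D: NₕSₕ = 19472·3.0 = 58416
Σ NₕSₕ = 494835.2.
n_D = 120·58416/494835.2 = 14.166... → 14.

14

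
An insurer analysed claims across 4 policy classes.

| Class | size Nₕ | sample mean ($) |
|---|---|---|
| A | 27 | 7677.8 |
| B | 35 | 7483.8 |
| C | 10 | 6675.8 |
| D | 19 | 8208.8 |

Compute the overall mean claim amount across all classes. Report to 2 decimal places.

7603.94

x̄_st = (Σ Nₕx̄ₕ) / (Σ Nₕ) = (27·7677.8 + 35·7483.8 + 10·6675.8 + 19·8208.8) / 91
= 691958.8 / 91 = 7603.9429... → 7603.94.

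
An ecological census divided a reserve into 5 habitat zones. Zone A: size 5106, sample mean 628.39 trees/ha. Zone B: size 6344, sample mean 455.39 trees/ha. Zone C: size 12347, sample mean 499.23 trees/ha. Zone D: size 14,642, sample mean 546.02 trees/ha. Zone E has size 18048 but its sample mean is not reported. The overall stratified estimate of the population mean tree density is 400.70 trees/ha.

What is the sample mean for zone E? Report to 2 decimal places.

131.76

Σ Nₕx̄ₕ = N·μ, so 18048·x̄_E = 56487·400.70 − (5106·628.39 + 6344·455.39 + 12347·499.23 + 14642·546.02).
= 22634340.9 − 20256371.15 = 2377969.75.
x̄_E = 2377969.75 / 18048 = 131.7581... → 131.76.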